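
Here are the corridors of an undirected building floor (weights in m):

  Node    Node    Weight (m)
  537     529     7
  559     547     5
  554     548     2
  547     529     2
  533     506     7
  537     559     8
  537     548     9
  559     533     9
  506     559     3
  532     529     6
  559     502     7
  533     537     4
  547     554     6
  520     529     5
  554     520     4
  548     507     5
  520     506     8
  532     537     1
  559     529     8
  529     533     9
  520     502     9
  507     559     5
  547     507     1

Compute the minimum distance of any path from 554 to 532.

Settle nodes by increasing distance from 554:
554: 0
548: 2  (via 554)
520: 4  (via 554)
547: 6  (via 554)
507: 7  (via 548)
529: 8  (via 547)
537: 11  (via 548)
559: 11  (via 547)
532: 12  (via 537)
Shortest route: 554 → 548 → 537 → 532 = 12 m.

12 m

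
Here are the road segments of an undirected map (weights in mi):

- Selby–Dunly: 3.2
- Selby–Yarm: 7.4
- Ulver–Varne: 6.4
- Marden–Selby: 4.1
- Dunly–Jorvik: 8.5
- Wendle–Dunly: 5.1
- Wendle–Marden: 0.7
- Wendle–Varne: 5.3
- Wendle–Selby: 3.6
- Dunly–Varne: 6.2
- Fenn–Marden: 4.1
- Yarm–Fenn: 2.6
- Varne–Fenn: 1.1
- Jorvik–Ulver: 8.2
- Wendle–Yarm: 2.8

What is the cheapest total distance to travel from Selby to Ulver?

15.3 mi

Settle nodes by increasing distance from Selby:
Selby: 0
Dunly: 3.2  (via Selby)
Wendle: 3.6  (via Selby)
Marden: 4.1  (via Selby)
Yarm: 6.4  (via Wendle)
Fenn: 8.2  (via Marden)
Varne: 8.9  (via Wendle)
Jorvik: 11.7  (via Dunly)
Ulver: 15.3  (via Varne)
Shortest route: Selby → Wendle → Varne → Ulver = 15.3 mi.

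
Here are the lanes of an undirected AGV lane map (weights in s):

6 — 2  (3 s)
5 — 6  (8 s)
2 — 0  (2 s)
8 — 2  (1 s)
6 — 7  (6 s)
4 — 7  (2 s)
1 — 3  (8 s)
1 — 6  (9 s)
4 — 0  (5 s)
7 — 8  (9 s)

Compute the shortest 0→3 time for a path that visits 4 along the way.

Shortest 0→4: 0 → 4 = 5
Shortest 4→3: 4 → 7 → 6 → 1 → 3 = 25
Total via 4: 5 + 25 = 30 s.

30 s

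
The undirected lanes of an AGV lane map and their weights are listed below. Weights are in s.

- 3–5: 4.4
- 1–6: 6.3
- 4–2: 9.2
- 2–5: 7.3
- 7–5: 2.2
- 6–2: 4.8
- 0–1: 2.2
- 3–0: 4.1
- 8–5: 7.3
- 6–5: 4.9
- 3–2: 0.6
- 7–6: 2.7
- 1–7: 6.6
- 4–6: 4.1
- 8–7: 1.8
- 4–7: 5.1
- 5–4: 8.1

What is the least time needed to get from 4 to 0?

Candidate routes:
4–6–1–0: 4.1+6.3+2.2 = 12.6
4–7–1–0: 5.1+6.6+2.2 = 13.9
4–6–2–3–0: 4.1+4.8+0.6+4.1 = 13.6
The minimum is 12.6 s via 4–6–1–0.

12.6 s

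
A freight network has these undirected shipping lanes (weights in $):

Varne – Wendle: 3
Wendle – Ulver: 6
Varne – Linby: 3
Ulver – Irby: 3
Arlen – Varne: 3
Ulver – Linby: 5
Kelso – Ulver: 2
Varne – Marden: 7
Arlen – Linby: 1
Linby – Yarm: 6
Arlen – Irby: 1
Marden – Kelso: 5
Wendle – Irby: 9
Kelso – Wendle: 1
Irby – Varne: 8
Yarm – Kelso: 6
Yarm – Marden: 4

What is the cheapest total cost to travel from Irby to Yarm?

Candidate routes:
Irby → Arlen → Linby → Yarm: 1+1+6 = 8
Irby → Ulver → Kelso → Yarm: 3+2+6 = 11
Cheapest is Irby → Arlen → Linby → Yarm at $8.

$8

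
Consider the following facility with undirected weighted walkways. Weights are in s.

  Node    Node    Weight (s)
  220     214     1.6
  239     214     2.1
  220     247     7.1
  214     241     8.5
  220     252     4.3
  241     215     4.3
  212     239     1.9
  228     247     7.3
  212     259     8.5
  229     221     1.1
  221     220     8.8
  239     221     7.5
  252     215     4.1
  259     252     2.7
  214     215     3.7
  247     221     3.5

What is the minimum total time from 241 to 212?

Shortest distances from 241:
241: 0
215: 4.3  (via 241)
214: 8  (via 215)
252: 8.4  (via 215)
220: 9.6  (via 214)
239: 10.1  (via 214)
259: 11.1  (via 252)
212: 12  (via 239)
Shortest route: 241 → 215 → 214 → 239 → 212 = 12 s.

12 s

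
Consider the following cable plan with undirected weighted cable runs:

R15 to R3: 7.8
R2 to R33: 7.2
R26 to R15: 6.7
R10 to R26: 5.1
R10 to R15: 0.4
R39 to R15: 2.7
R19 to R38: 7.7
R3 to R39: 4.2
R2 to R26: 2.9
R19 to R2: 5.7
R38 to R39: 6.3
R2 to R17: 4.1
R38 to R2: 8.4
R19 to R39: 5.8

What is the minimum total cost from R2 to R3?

15.3

Shortest distances from R2:
R2: 0
R26: 2.9  (via R2)
R17: 4.1  (via R2)
R19: 5.7  (via R2)
R33: 7.2  (via R2)
R10: 8  (via R26)
R15: 8.4  (via R10)
R38: 8.4  (via R2)
R39: 11.1  (via R15)
R3: 15.3  (via R39)
Shortest route: R2–R26–R10–R15–R39–R3 = 15.3.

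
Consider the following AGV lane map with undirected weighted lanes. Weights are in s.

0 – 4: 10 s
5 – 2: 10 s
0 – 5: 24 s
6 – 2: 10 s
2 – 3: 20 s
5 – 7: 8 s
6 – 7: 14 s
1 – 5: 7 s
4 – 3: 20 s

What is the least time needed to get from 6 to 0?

Settle nodes by increasing distance from 6:
6: 0
2: 10  (via 6)
7: 14  (via 6)
5: 20  (via 2)
1: 27  (via 5)
3: 30  (via 2)
0: 44  (via 5)
Shortest route: 6–2–5–0 = 44 s.

44 s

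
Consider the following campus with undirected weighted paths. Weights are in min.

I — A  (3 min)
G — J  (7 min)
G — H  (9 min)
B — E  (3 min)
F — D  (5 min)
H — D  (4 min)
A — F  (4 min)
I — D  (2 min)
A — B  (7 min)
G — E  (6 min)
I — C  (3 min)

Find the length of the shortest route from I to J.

22 min

Shortest distances from I:
I: 0
D: 2  (via I)
A: 3  (via I)
C: 3  (via I)
H: 6  (via D)
F: 7  (via D)
B: 10  (via A)
E: 13  (via B)
G: 15  (via H)
J: 22  (via G)
Shortest route: I–D–H–G–J = 22 min.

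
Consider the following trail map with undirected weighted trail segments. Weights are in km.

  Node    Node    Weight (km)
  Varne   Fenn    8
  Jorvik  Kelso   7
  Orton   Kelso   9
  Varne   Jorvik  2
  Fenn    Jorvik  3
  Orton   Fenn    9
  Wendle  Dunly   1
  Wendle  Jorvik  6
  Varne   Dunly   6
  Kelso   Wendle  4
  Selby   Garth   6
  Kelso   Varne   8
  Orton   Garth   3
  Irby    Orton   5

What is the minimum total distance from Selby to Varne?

Enumerating some paths:
Selby–Garth–Orton–Kelso–Varne: 6+3+9+8 = 26
Selby–Garth–Orton–Fenn–Jorvik–Varne: 6+3+9+3+2 = 23
Cheapest is Selby–Garth–Orton–Fenn–Jorvik–Varne at 23 km.

23 km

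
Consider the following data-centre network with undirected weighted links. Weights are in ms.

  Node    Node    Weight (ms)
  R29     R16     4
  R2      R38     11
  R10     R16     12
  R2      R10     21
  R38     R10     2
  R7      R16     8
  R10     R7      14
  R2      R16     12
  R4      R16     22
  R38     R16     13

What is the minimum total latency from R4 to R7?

Running Dijkstra from R4:
R4: 0
R16: 22  (via R4)
R29: 26  (via R16)
R7: 30  (via R16)
Shortest route: R4–R16–R7 = 30 ms.

30 ms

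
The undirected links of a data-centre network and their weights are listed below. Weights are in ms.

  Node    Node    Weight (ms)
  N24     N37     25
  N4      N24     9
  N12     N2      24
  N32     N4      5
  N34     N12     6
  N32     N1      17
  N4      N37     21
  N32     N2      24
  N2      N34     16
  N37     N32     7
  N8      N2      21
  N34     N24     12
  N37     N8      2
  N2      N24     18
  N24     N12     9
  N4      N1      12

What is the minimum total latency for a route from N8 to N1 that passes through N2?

Best N8 to N2: N8 → N2 costing 21
Best N2 to N1: N2 → N24 → N4 → N1 costing 39
Total via N2: 21 + 39 = 60 ms.

60 ms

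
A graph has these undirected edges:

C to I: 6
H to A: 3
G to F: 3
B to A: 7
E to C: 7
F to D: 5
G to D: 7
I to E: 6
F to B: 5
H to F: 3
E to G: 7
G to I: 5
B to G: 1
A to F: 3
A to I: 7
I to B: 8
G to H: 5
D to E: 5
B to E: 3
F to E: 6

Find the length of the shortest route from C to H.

16

Shortest distances from C:
C: 0
I: 6  (via C)
E: 7  (via C)
B: 10  (via E)
G: 11  (via I)
D: 12  (via E)
A: 13  (via I)
F: 13  (via E)
H: 16  (via G)
Shortest route: C–I–G–H = 16.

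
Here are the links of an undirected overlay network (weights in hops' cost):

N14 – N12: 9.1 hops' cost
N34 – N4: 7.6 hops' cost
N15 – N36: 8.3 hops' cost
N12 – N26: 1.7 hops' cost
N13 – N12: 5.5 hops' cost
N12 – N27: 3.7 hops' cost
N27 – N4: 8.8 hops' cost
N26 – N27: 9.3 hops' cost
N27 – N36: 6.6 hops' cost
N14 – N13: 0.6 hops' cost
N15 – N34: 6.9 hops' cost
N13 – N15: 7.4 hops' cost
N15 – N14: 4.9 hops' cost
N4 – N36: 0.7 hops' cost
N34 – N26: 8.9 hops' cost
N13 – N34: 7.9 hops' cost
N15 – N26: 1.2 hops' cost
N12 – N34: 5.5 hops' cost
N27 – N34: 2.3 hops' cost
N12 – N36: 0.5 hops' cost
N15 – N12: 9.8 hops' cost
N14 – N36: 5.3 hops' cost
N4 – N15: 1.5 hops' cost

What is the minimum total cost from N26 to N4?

2.7 hops' cost

Compare a few routes:
N26 - N12 - N36 - N4: 1.7+0.5+0.7 = 2.9
N26 - N15 - N4: 1.2+1.5 = 2.7
The minimum is 2.7 hops' cost via N26 - N15 - N4.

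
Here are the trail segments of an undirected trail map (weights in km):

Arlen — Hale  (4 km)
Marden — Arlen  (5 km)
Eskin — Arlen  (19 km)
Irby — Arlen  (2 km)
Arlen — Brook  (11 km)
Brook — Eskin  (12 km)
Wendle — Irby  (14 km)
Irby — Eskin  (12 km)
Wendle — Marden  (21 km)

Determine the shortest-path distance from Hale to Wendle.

Shortest distances from Hale:
Hale: 0
Arlen: 4  (via Hale)
Irby: 6  (via Arlen)
Marden: 9  (via Arlen)
Brook: 15  (via Arlen)
Eskin: 18  (via Irby)
Wendle: 20  (via Irby)
Shortest route: Hale → Arlen → Irby → Wendle = 20 km.

20 km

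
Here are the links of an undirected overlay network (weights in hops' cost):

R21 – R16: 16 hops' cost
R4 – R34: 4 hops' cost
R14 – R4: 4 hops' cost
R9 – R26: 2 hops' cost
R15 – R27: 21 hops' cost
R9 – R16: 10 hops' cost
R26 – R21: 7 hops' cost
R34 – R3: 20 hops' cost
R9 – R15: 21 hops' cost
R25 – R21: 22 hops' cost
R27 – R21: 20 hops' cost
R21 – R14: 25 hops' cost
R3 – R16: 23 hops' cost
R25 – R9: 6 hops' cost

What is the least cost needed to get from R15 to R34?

63 hops' cost

Candidate routes:
R15–R9–R26–R21–R14–R4–R34: 21+2+7+25+4+4 = 63
R15–R27–R21–R14–R4–R34: 21+20+25+4+4 = 74
Cheapest is R15–R9–R26–R21–R14–R4–R34 at 63 hops' cost.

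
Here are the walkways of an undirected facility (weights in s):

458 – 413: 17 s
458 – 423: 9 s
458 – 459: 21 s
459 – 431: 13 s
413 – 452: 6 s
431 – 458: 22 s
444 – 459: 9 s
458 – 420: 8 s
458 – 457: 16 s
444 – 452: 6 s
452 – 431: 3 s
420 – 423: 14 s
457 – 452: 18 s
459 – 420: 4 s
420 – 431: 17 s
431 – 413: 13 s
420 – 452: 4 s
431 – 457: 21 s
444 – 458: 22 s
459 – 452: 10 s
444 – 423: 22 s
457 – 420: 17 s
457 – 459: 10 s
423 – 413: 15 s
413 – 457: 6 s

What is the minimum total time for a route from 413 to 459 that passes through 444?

21 s

Best 413 to 444: 413 → 452 → 444 costing 12
Shortest 444→459: 444 → 459 = 9
Total via 444: 12 + 9 = 21 s.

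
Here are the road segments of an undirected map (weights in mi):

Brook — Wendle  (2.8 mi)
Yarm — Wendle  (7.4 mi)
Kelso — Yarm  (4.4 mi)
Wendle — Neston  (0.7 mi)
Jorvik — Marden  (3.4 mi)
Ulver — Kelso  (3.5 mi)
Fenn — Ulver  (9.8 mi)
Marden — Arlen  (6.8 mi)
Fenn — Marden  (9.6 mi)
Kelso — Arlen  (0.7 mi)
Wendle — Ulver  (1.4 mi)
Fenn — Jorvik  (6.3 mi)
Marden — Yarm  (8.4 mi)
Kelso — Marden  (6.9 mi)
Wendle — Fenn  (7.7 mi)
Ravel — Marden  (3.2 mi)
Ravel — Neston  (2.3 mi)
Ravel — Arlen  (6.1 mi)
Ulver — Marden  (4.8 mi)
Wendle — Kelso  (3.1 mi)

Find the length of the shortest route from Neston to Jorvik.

8.9 mi

Enumerating some paths:
Neston - Wendle - Ulver - Marden - Jorvik: 0.7+1.4+4.8+3.4 = 10.3
Neston - Ravel - Marden - Jorvik: 2.3+3.2+3.4 = 8.9
The minimum is 8.9 mi via Neston - Ravel - Marden - Jorvik.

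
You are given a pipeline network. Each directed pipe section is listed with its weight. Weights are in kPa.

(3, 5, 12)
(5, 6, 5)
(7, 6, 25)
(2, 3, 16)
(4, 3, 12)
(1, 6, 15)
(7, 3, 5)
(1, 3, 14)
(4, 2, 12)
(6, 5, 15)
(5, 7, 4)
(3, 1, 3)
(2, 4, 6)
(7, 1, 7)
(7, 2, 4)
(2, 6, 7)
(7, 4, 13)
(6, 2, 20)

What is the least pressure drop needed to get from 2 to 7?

Enumerating some paths:
2 → 3 → 5 → 7: 16+12+4 = 32
2 → 6 → 5 → 7: 7+15+4 = 26
Cheapest is 2 → 6 → 5 → 7 at 26 kPa.

26 kPa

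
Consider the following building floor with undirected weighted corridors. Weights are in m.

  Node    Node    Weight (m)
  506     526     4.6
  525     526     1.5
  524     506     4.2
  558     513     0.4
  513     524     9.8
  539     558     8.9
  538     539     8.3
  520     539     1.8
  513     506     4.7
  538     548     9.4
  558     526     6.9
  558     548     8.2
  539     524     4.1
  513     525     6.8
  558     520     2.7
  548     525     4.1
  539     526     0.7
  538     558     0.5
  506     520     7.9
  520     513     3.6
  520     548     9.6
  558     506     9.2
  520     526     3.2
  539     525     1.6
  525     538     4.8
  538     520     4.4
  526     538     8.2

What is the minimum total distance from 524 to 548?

9.8 m

Shortest distances from 524:
524: 0
539: 4.1  (via 524)
506: 4.2  (via 524)
526: 4.8  (via 539)
525: 5.7  (via 539)
520: 5.9  (via 539)
558: 8.6  (via 520)
513: 8.9  (via 506)
538: 9.1  (via 558)
548: 9.8  (via 525)
Shortest route: 524–539–525–548 = 9.8 m.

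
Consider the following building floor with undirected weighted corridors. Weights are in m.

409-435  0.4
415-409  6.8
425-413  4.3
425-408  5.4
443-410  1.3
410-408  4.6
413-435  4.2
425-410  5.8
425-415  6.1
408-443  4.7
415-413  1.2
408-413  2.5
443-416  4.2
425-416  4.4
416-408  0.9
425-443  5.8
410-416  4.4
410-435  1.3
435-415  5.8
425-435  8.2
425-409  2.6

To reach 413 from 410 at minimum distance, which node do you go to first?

Enumerating some paths:
410 → 408 → 413: 4.6+2.5 = 7.1
410 → 435 → 413: 1.3+4.2 = 5.5
The minimum is 5.5 m via 410 → 435 → 413.
So from 410 the first move is to 435.

435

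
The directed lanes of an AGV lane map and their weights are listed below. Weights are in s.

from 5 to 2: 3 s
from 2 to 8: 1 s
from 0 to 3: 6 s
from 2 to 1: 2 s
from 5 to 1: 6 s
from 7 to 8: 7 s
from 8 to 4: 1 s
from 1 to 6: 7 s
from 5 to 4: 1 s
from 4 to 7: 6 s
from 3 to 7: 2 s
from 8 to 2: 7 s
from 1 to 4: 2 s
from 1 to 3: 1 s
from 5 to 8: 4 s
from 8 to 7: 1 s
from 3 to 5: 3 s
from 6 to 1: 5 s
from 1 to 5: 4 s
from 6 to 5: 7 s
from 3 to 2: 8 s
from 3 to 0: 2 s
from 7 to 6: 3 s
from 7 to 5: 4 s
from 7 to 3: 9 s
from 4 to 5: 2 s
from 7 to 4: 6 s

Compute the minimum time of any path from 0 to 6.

Running Dijkstra from 0:
0: 0
3: 6  (via 0)
7: 8  (via 3)
5: 9  (via 3)
4: 10  (via 5)
6: 11  (via 7)
Shortest route: 0 → 3 → 7 → 6 = 11 s.

11 s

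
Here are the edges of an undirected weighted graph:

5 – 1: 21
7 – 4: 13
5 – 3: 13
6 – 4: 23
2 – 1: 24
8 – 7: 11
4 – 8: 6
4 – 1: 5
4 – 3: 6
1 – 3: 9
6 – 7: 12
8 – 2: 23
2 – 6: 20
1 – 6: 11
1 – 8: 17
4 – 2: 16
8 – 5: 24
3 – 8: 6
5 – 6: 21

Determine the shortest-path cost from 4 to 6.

16

Enumerating some paths:
4 - 1 - 6: 5+11 = 16
4 - 7 - 6: 13+12 = 25
4 - 6: 23 = 23
4 - 3 - 1 - 6: 6+9+11 = 26
Cheapest is 4 - 1 - 6 at 16.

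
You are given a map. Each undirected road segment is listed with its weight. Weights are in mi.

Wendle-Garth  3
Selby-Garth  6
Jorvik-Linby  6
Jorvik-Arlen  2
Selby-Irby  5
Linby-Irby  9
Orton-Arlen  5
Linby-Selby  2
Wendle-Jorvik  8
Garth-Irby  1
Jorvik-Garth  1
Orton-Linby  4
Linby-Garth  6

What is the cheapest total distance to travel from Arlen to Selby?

Settle nodes by increasing distance from Arlen:
Arlen: 0
Jorvik: 2  (via Arlen)
Garth: 3  (via Jorvik)
Irby: 4  (via Garth)
Orton: 5  (via Arlen)
Wendle: 6  (via Garth)
Linby: 8  (via Jorvik)
Selby: 9  (via Garth)
Shortest route: Arlen → Jorvik → Garth → Selby = 9 mi.

9 mi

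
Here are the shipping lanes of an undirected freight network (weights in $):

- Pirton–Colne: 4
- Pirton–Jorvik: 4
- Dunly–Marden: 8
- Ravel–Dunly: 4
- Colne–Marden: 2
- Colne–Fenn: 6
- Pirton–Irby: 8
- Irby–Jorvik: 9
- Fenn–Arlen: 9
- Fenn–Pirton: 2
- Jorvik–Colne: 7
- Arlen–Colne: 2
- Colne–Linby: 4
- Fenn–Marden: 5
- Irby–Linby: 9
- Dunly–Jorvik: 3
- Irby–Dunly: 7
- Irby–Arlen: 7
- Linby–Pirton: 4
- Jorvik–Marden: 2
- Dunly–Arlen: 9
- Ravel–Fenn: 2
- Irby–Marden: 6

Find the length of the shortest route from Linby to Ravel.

Enumerating some paths:
Linby - Colne - Marden - Fenn - Ravel: 4+2+5+2 = 13
Linby - Colne - Pirton - Fenn - Ravel: 4+4+2+2 = 12
Linby - Pirton - Fenn - Ravel: 4+2+2 = 8
Linby - Colne - Fenn - Ravel: 4+6+2 = 12
The minimum is $8 via Linby - Pirton - Fenn - Ravel.

$8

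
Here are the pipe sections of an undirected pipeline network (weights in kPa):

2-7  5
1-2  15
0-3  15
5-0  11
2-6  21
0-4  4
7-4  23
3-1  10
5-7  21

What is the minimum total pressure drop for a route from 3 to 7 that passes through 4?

Best 3 to 4: 3 → 0 → 4 costing 19
Best 4 to 7: 4 → 7 costing 23
Total via 4: 19 + 23 = 42 kPa.

42 kPa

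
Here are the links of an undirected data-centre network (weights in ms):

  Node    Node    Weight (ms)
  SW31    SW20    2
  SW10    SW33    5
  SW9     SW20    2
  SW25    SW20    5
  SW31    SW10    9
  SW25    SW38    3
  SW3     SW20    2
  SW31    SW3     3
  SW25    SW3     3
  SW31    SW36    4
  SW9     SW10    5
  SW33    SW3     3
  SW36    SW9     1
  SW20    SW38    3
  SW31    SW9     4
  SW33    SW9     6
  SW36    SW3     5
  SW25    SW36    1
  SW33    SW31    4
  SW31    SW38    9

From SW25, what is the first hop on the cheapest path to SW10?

Enumerating some paths:
SW25–SW36–SW9–SW10: 1+1+5 = 7
SW25–SW20–SW9–SW10: 5+2+5 = 12
SW25–SW3–SW20–SW9–SW10: 3+2+2+5 = 12
SW25–SW3–SW33–SW10: 3+3+5 = 11
The minimum is 7 ms via SW25–SW36–SW9–SW10.
So from SW25 the first move is to SW36.

SW36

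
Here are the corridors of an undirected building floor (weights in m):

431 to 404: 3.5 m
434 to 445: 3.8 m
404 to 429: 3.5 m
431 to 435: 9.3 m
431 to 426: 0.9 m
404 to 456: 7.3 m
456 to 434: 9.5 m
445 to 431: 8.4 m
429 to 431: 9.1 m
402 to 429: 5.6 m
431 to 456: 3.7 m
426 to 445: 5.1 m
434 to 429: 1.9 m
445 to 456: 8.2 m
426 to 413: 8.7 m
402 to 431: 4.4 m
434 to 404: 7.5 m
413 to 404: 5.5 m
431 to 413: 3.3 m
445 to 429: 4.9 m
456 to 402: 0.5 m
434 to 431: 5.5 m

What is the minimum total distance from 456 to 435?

Shortest distances from 456:
456: 0
402: 0.5  (via 456)
431: 3.7  (via 456)
426: 4.6  (via 431)
429: 6.1  (via 402)
413: 7  (via 431)
404: 7.2  (via 431)
434: 8  (via 429)
445: 8.2  (via 456)
435: 13  (via 431)
Shortest route: 456–431–435 = 13 m.

13 m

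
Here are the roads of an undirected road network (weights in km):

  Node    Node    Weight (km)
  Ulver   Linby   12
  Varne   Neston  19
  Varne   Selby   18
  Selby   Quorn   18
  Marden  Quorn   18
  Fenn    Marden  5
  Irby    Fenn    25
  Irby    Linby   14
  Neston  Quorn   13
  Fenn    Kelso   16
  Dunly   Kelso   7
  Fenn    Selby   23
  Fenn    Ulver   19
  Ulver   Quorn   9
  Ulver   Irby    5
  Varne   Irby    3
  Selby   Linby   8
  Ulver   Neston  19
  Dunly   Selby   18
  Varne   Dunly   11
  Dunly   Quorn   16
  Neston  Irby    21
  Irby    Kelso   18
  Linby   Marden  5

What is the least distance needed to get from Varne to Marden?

Running Dijkstra from Varne:
Varne: 0
Irby: 3  (via Varne)
Ulver: 8  (via Irby)
Dunly: 11  (via Varne)
Linby: 17  (via Irby)
Quorn: 17  (via Ulver)
Kelso: 18  (via Dunly)
Selby: 18  (via Varne)
Neston: 19  (via Varne)
Marden: 22  (via Linby)
Shortest route: Varne–Irby–Linby–Marden = 22 km.

22 km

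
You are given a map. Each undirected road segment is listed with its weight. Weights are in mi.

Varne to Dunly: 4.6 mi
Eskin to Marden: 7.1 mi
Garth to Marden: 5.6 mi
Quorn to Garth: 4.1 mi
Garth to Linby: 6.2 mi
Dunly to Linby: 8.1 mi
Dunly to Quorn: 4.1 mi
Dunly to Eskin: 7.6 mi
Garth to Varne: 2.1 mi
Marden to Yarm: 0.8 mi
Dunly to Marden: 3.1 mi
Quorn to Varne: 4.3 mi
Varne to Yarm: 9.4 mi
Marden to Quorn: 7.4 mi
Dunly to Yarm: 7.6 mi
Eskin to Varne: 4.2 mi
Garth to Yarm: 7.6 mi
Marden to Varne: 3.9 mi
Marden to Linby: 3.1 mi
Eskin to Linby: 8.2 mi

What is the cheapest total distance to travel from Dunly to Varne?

Candidate routes:
Dunly–Quorn–Varne: 4.1+4.3 = 8.4
Dunly–Marden–Varne: 3.1+3.9 = 7
Dunly–Varne: 4.6 = 4.6
Cheapest is Dunly–Varne at 4.6 mi.

4.6 mi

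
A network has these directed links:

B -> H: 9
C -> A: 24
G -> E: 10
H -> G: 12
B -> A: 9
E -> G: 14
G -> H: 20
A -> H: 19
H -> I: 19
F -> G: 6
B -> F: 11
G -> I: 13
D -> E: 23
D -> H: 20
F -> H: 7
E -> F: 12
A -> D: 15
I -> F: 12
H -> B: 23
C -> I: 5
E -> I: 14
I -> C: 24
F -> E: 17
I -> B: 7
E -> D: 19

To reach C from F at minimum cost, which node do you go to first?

Candidate routes:
F–H–I–C: 7+19+24 = 50
F–G–I–C: 6+13+24 = 43
The minimum is 43 via F–G–I–C.
So from F the first move is to G.

G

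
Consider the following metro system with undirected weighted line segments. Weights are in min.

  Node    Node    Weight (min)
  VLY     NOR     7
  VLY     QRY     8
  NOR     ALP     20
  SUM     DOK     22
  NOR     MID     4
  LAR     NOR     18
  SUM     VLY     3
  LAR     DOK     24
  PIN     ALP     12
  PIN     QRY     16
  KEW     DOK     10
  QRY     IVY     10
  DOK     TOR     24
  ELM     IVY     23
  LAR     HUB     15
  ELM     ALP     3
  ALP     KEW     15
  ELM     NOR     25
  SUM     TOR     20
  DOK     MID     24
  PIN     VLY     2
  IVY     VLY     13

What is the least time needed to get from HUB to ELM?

56 min

Settle nodes by increasing distance from HUB:
HUB: 0
LAR: 15  (via HUB)
NOR: 33  (via LAR)
MID: 37  (via NOR)
DOK: 39  (via LAR)
VLY: 40  (via NOR)
PIN: 42  (via VLY)
SUM: 43  (via VLY)
QRY: 48  (via VLY)
KEW: 49  (via DOK)
ALP: 53  (via NOR)
IVY: 53  (via VLY)
ELM: 56  (via ALP)
Shortest route: HUB–LAR–NOR–ALP–ELM = 56 min.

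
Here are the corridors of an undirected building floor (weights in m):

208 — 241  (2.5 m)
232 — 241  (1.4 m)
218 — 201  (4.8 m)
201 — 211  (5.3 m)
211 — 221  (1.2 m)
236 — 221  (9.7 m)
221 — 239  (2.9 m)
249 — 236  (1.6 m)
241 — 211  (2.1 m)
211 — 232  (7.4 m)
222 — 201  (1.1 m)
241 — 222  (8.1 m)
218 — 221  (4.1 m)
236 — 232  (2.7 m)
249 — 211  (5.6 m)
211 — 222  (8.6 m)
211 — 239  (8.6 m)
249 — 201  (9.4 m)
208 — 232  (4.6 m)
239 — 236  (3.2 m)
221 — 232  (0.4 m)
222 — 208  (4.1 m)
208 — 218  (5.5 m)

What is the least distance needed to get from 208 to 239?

7.2 m

Enumerating some paths:
208 → 241 → 232 → 221 → 239: 2.5+1.4+0.4+2.9 = 7.2
208 → 232 → 221 → 239: 4.6+0.4+2.9 = 7.9
Cheapest is 208 → 241 → 232 → 221 → 239 at 7.2 m.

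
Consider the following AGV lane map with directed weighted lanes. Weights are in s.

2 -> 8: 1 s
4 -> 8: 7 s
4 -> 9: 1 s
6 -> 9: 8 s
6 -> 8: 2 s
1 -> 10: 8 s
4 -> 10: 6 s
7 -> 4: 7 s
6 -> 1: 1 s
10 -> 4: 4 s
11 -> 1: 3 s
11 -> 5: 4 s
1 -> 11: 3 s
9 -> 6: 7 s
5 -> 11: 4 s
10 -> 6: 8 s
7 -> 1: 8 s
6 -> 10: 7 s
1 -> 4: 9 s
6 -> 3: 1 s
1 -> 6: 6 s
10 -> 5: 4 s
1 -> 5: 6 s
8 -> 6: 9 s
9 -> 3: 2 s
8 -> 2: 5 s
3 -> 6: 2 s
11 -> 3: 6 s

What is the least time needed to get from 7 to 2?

19 s

Shortest distances from 7:
7: 0
4: 7  (via 7)
1: 8  (via 7)
9: 8  (via 4)
3: 10  (via 9)
11: 11  (via 1)
6: 12  (via 3)
10: 13  (via 4)
5: 14  (via 1)
8: 14  (via 4)
2: 19  (via 8)
Shortest route: 7 → 4 → 8 → 2 = 19 s.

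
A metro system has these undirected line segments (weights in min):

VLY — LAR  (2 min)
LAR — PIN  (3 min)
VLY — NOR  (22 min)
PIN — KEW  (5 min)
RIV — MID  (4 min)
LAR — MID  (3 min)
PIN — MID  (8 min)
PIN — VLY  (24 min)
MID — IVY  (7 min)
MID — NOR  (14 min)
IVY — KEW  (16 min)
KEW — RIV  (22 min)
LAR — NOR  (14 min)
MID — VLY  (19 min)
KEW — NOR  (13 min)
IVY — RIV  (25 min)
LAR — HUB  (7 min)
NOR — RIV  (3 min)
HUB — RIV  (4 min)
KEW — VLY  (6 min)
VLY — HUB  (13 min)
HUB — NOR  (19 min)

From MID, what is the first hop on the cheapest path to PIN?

LAR

Candidate routes:
MID - PIN: 8 = 8
MID - LAR - PIN: 3+3 = 6
Cheapest is MID - LAR - PIN at 6 min.
So from MID the first move is to LAR.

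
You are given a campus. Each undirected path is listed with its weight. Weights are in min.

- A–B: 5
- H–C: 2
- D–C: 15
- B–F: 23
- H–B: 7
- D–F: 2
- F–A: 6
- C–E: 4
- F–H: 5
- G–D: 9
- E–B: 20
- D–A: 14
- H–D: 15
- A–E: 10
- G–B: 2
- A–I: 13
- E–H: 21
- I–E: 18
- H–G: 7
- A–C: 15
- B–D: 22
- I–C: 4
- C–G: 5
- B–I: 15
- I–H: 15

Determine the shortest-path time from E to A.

10 min

Candidate routes:
E → A: 10 = 10
E → C → G → B → A: 4+5+2+5 = 16
Cheapest is E → A at 10 min.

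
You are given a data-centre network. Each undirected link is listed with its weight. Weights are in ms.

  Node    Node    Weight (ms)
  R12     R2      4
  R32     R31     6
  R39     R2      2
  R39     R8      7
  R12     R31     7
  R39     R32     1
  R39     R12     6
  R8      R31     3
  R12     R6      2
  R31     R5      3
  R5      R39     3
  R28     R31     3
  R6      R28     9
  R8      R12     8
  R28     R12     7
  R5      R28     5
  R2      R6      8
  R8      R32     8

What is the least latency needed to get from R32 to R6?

Candidate routes:
R32 → R31 → R12 → R6: 6+7+2 = 15
R32 → R39 → R2 → R6: 1+2+8 = 11
R32 → R39 → R12 → R6: 1+6+2 = 9
Cheapest is R32 → R39 → R12 → R6 at 9 ms.

9 ms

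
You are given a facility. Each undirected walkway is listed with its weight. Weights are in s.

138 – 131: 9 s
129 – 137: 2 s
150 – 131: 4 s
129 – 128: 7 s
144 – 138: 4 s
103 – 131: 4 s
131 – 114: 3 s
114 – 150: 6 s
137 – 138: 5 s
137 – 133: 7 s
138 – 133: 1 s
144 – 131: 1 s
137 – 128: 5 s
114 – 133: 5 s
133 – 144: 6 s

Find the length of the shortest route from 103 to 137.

14 s

Shortest distances from 103:
103: 0
131: 4  (via 103)
144: 5  (via 131)
114: 7  (via 131)
150: 8  (via 131)
138: 9  (via 144)
133: 10  (via 138)
137: 14  (via 138)
Shortest route: 103 → 131 → 144 → 138 → 137 = 14 s.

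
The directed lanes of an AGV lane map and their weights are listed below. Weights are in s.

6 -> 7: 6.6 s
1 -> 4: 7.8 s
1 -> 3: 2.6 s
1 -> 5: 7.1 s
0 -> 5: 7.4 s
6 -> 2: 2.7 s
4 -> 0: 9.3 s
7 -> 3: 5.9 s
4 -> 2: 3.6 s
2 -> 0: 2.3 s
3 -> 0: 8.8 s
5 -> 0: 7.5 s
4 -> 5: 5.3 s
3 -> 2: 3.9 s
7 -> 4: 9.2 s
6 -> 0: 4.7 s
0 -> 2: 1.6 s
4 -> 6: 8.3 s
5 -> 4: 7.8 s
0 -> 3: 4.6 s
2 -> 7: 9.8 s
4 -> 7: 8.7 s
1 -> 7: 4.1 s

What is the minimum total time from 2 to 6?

25.8 s

Compare a few routes:
2 → 7 → 3 → 0 → 5 → 4 → 6: 9.8+5.9+8.8+7.4+7.8+8.3 = 48
2 → 7 → 4 → 6: 9.8+9.2+8.3 = 27.3
2 → 0 → 5 → 4 → 6: 2.3+7.4+7.8+8.3 = 25.8
The minimum is 25.8 s via 2 → 0 → 5 → 4 → 6.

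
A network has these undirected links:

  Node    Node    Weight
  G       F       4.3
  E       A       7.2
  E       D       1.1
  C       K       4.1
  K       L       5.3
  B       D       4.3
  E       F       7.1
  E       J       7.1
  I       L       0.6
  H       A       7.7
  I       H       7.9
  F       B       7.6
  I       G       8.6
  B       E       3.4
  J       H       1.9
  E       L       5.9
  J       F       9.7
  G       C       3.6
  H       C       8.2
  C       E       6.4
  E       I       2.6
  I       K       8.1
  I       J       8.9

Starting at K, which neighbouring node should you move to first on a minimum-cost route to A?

Candidate routes:
K → L → I → E → A: 5.3+0.6+2.6+7.2 = 15.7
K → C → E → A: 4.1+6.4+7.2 = 17.7
The minimum is 15.7 via K → L → I → E → A.
So from K the first move is to L.

L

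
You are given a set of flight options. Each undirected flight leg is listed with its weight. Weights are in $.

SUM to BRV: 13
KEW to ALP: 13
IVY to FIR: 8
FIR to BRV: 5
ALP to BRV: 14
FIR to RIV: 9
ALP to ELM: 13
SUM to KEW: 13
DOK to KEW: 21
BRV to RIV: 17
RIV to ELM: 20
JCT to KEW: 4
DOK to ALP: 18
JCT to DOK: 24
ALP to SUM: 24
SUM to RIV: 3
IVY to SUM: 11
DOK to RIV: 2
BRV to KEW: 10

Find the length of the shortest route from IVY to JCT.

$27

Shortest distances from IVY:
IVY: 0
FIR: 8  (via IVY)
SUM: 11  (via IVY)
BRV: 13  (via FIR)
RIV: 14  (via SUM)
DOK: 16  (via RIV)
KEW: 23  (via BRV)
ALP: 27  (via BRV)
JCT: 27  (via KEW)
Shortest route: IVY–FIR–BRV–KEW–JCT = $27.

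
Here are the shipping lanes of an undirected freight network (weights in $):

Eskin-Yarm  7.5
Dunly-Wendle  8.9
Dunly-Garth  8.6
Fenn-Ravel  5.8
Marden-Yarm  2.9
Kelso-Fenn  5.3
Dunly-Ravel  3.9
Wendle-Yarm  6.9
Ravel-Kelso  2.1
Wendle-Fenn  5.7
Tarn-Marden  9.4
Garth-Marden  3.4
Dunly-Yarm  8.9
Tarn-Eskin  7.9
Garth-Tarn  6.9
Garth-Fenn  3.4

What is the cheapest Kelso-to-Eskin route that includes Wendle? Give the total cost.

$25.4

Shortest Kelso→Wendle: Kelso → Fenn → Wendle = 11
Best Wendle to Eskin: Wendle → Yarm → Eskin costing 14.4
Total via Wendle: 11 + 14.4 = $25.4.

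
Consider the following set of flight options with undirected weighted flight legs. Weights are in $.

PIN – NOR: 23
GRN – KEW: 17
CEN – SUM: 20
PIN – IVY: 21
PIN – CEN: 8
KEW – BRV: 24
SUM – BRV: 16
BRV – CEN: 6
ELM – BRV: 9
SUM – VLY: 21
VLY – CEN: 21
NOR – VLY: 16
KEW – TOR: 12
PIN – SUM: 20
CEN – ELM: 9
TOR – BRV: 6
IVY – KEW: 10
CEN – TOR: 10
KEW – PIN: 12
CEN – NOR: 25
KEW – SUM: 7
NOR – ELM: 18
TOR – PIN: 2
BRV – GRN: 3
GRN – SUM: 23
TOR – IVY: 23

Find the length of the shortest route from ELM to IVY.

$37

Running Dijkstra from ELM:
ELM: 0
BRV: 9  (via ELM)
CEN: 9  (via ELM)
GRN: 12  (via BRV)
TOR: 15  (via BRV)
PIN: 17  (via CEN)
NOR: 18  (via ELM)
SUM: 25  (via BRV)
KEW: 27  (via TOR)
VLY: 30  (via CEN)
IVY: 37  (via KEW)
Shortest route: ELM → BRV → TOR → KEW → IVY = $37.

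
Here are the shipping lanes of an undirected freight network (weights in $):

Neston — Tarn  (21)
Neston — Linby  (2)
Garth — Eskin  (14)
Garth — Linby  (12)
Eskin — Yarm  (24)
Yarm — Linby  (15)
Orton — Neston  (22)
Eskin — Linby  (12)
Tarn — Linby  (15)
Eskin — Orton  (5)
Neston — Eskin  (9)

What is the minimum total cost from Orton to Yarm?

$29

Compare a few routes:
Orton - Eskin - Neston - Linby - Yarm: 5+9+2+15 = 31
Orton - Neston - Linby - Yarm: 22+2+15 = 39
Orton - Eskin - Linby - Yarm: 5+12+15 = 32
Orton - Eskin - Yarm: 5+24 = 29
Cheapest is Orton - Eskin - Yarm at $29.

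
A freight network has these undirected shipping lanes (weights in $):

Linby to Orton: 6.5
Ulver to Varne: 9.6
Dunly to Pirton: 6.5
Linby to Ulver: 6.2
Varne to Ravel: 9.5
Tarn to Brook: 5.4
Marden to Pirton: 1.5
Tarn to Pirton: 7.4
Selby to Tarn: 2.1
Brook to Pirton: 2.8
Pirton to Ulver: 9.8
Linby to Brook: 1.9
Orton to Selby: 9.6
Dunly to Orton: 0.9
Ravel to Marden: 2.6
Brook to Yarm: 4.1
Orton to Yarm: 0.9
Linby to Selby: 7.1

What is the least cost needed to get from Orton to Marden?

$8.9

Compare a few routes:
Orton–Yarm–Brook–Tarn–Pirton–Marden: 0.9+4.1+5.4+7.4+1.5 = 19.3
Orton–Linby–Brook–Pirton–Marden: 6.5+1.9+2.8+1.5 = 12.7
Orton–Dunly–Pirton–Marden: 0.9+6.5+1.5 = 8.9
Orton–Yarm–Brook–Pirton–Marden: 0.9+4.1+2.8+1.5 = 9.3
Cheapest is Orton–Dunly–Pirton–Marden at $8.9.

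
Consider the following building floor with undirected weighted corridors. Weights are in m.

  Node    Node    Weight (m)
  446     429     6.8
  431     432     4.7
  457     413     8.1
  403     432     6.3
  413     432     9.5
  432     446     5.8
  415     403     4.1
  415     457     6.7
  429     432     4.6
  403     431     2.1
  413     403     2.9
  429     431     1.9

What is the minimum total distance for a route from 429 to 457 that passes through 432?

21.7 m

Shortest 429→432: 429–432 = 4.6
Best 432 to 457: 432–403–415–457 costing 17.1
Total via 432: 4.6 + 17.1 = 21.7 m.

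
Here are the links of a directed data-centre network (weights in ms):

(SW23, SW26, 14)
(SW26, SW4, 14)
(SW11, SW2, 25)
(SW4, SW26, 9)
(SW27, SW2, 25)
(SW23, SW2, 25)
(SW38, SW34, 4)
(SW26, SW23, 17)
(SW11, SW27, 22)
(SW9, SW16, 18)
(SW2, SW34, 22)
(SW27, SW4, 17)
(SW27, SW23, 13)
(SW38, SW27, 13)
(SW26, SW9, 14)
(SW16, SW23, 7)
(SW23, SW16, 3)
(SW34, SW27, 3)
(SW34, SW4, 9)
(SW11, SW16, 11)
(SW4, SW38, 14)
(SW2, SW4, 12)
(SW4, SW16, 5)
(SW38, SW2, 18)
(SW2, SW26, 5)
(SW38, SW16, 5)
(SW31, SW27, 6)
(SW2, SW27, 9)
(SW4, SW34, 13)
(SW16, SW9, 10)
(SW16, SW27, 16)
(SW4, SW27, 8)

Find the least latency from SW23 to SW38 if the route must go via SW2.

51 ms

Shortest SW23→SW2: SW23–SW2 = 25
Shortest SW2→SW38: SW2–SW4–SW38 = 26
Total via SW2: 25 + 26 = 51 ms.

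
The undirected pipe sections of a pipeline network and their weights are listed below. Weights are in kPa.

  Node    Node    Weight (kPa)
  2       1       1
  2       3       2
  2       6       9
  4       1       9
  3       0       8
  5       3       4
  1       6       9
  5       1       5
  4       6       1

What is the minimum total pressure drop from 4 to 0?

Settle nodes by increasing distance from 4:
4: 0
6: 1  (via 4)
1: 9  (via 4)
2: 10  (via 6)
3: 12  (via 2)
5: 14  (via 1)
0: 20  (via 3)
Shortest route: 4–6–2–3–0 = 20 kPa.

20 kPa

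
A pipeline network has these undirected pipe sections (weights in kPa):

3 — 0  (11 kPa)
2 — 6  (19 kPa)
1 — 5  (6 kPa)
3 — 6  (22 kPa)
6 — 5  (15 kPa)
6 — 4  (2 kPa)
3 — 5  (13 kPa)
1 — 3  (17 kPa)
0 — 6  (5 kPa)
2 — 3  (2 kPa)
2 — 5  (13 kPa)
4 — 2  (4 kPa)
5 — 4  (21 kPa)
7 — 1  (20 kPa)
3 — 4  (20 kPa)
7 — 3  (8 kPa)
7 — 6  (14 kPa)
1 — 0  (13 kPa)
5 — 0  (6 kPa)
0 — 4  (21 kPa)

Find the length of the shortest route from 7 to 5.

Candidate routes:
7–3–5: 8+13 = 21
7–3–2–5: 8+2+13 = 23
7–3–0–5: 8+11+6 = 25
The minimum is 21 kPa via 7–3–5.

21 kPa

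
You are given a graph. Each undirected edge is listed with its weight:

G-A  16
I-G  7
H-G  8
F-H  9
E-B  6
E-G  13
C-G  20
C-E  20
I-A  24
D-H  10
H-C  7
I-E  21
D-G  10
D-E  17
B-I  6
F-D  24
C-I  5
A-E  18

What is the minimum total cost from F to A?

Compare a few routes:
F → H → C → I → G → A: 9+7+5+7+16 = 44
F → H → G → A: 9+8+16 = 33
The minimum is 33 via F → H → G → A.

33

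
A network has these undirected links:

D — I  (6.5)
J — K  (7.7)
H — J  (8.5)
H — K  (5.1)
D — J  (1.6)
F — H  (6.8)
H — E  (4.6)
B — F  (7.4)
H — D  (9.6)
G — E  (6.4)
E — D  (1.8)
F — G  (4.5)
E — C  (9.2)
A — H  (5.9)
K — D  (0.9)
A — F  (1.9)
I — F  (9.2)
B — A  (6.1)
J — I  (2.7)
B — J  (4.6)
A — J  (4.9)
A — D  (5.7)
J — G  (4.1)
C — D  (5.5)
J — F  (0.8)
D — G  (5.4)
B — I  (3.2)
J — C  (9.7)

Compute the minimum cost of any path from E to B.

8

Enumerating some paths:
E → D → J → F → B: 1.8+1.6+0.8+7.4 = 11.6
E → D → I → B: 1.8+6.5+3.2 = 11.5
E → D → J → B: 1.8+1.6+4.6 = 8
E → D → J → I → B: 1.8+1.6+2.7+3.2 = 9.3
Cheapest is E → D → J → B at 8.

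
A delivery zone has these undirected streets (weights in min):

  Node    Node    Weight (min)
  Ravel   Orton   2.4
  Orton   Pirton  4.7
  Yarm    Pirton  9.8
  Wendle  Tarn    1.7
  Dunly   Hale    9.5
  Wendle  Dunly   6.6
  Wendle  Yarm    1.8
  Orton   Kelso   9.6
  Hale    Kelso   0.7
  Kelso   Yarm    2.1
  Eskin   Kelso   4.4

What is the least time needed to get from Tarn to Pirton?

Enumerating some paths:
Tarn - Wendle - Yarm - Kelso - Orton - Pirton: 1.7+1.8+2.1+9.6+4.7 = 19.9
Tarn - Wendle - Dunly - Hale - Kelso - Yarm - Pirton: 1.7+6.6+9.5+0.7+2.1+9.8 = 30.4
Tarn - Wendle - Yarm - Pirton: 1.7+1.8+9.8 = 13.3
The minimum is 13.3 min via Tarn - Wendle - Yarm - Pirton.

13.3 min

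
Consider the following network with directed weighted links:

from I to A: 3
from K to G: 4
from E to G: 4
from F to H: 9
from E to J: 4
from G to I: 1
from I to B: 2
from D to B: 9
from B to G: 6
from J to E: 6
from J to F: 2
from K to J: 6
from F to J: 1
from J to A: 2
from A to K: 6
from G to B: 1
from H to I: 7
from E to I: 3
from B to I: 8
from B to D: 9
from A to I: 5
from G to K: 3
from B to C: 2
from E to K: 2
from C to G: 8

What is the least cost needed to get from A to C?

9

Enumerating some paths:
A → I → B → C: 5+2+2 = 9
A → K → G → B → C: 6+4+1+2 = 13
The minimum is 9 via A → I → B → C.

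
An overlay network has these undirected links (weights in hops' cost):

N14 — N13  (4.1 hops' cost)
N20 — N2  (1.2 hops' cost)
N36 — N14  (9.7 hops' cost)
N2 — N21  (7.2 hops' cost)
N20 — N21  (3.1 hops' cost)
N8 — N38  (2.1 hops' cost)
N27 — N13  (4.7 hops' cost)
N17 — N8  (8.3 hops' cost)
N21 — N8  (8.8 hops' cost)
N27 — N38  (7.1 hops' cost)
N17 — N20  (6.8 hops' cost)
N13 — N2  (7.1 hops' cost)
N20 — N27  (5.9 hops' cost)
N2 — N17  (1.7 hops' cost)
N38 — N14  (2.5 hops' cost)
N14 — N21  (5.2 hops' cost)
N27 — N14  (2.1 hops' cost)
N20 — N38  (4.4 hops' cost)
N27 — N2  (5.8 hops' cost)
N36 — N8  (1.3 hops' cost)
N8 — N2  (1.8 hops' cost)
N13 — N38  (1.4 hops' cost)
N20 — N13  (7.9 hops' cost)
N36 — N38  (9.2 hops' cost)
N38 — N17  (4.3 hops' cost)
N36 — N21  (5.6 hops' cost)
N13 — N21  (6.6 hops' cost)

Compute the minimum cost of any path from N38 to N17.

Enumerating some paths:
N38–N17: 4.3 = 4.3
N38–N8–N2–N17: 2.1+1.8+1.7 = 5.6
N38–N13–N2–N17: 1.4+7.1+1.7 = 10.2
N38–N20–N2–N17: 4.4+1.2+1.7 = 7.3
Cheapest is N38–N17 at 4.3 hops' cost.

4.3 hops' cost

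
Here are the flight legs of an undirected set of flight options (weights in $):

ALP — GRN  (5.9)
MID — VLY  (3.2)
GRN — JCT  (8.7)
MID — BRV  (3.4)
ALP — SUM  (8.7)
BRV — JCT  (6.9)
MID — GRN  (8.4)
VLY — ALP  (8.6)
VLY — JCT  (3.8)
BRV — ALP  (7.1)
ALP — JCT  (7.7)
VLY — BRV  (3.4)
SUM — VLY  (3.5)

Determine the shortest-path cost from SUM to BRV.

Shortest distances from SUM:
SUM: 0
VLY: 3.5  (via SUM)
MID: 6.7  (via VLY)
BRV: 6.9  (via VLY)
Shortest route: SUM → VLY → BRV = $6.9.

$6.9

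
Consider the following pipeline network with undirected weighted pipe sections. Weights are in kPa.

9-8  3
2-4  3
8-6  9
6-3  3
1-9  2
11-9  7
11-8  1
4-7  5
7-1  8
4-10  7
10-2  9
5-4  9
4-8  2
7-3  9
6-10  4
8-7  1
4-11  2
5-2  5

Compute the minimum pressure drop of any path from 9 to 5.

13 kPa

Compare a few routes:
9 - 8 - 11 - 4 - 2 - 5: 3+1+2+3+5 = 14
9 - 8 - 4 - 2 - 5: 3+2+3+5 = 13
9 - 8 - 4 - 5: 3+2+9 = 14
The minimum is 13 kPa via 9 - 8 - 4 - 2 - 5.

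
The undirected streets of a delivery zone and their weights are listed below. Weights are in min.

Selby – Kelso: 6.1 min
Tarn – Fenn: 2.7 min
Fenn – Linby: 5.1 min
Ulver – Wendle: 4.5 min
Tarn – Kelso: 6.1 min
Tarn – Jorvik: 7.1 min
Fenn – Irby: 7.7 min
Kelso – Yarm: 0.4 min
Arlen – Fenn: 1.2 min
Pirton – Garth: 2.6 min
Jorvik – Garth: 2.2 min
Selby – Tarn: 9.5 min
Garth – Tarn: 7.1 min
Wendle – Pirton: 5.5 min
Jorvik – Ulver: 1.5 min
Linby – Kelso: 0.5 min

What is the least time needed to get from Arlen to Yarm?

Settle nodes by increasing distance from Arlen:
Arlen: 0
Fenn: 1.2  (via Arlen)
Tarn: 3.9  (via Fenn)
Linby: 6.3  (via Fenn)
Kelso: 6.8  (via Linby)
Yarm: 7.2  (via Kelso)
Shortest route: Arlen → Fenn → Linby → Kelso → Yarm = 7.2 min.

7.2 min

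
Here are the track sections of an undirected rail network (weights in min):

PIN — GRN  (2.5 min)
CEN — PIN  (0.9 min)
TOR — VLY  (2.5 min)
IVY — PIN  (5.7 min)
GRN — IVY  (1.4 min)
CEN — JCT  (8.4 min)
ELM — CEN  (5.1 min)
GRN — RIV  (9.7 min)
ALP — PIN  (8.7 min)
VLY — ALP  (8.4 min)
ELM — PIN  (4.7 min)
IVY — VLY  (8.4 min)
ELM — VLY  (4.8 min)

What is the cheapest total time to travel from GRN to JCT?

Shortest distances from GRN:
GRN: 0
IVY: 1.4  (via GRN)
PIN: 2.5  (via GRN)
CEN: 3.4  (via PIN)
ELM: 7.2  (via PIN)
RIV: 9.7  (via GRN)
VLY: 9.8  (via IVY)
ALP: 11.2  (via PIN)
JCT: 11.8  (via CEN)
Shortest route: GRN–PIN–CEN–JCT = 11.8 min.

11.8 min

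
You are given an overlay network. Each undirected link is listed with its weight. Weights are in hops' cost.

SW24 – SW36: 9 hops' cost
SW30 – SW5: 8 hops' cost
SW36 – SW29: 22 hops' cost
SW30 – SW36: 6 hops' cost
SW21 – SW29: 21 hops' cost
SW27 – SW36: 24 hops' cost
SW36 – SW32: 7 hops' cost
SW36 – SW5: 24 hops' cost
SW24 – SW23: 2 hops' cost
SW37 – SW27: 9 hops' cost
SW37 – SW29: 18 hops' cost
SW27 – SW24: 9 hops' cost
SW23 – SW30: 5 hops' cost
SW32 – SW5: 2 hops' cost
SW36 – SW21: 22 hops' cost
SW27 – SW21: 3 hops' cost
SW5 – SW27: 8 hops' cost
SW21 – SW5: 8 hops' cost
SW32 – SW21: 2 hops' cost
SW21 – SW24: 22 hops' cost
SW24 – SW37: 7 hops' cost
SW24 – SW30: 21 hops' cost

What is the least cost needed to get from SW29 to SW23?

Settle nodes by increasing distance from SW29:
SW29: 0
SW37: 18  (via SW29)
SW21: 21  (via SW29)
SW36: 22  (via SW29)
SW32: 23  (via SW21)
SW27: 24  (via SW21)
SW24: 25  (via SW37)
SW5: 25  (via SW32)
SW23: 27  (via SW24)
Shortest route: SW29 → SW37 → SW24 → SW23 = 27 hops' cost.

27 hops' cost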